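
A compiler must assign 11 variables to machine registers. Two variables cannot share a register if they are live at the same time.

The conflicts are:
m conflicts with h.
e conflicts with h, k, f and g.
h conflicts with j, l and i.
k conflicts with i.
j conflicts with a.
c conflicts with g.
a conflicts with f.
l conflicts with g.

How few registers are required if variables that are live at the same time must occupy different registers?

The cycle j-h-e-f-a-j has odd length 5, so it cannot be 2-colored; at least 3 registers are needed.
3 registers suffice: register 1 → {h, k, a, g}; register 2 → {m, e, j, c, l, i}; register 3 → {f}. No two conflicting variables share a register.

3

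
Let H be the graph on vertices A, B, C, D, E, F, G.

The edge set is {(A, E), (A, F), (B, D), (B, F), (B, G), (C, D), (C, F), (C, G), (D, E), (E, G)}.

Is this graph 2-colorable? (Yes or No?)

The cycle E-G-C-F-A-E has odd length 5, so it cannot be 2-colored; at least 3 colors are needed.
So 2 colors are not enough.

No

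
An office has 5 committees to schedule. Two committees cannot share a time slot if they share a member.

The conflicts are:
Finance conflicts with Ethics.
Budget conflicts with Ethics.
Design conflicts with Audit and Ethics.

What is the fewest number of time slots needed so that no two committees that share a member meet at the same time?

2

Finance and Ethics conflict, so at least 2 time slots are needed.
2 time slots suffice: Finance=2, Budget=2, Design=2, Audit=1, Ethics=1. Each listed conflict is separated.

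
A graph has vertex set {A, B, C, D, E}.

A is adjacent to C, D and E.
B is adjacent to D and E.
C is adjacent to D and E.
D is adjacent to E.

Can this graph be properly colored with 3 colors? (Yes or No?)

No

A, C, D, E are pairwise adjacent (a clique of size 4), so at least 4 colors are needed.
So 3 colors are not enough.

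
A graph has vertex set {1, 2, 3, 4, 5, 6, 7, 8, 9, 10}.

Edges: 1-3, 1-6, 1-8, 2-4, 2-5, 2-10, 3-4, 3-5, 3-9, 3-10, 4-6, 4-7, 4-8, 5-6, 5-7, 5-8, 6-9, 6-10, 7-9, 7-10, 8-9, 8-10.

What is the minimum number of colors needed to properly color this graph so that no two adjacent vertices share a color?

2

3 and 9 are adjacent, so at least 2 colors are needed.
One proper 2-coloring: 1=b, 2=a, 3=a, 4=b, 5=b, 6=a, 7=a, 8=a, 9=b, 10=b. Every edge joins two different colors.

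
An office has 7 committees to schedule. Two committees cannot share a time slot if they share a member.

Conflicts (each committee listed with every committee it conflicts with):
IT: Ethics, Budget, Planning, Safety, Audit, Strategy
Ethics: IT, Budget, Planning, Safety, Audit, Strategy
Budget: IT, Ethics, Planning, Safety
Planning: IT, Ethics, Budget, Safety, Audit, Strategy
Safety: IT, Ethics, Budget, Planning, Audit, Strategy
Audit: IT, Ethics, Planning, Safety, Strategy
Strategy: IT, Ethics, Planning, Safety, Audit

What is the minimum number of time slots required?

6

IT, Ethics, Planning, Safety, Audit, Strategy pairwise conflict, so at least 6 time slots are needed.
A valid assignment using 6 time slots: IT=1, Ethics=3, Budget=5, Planning=4, Safety=2, Audit=5, Strategy=6. No two conflicting committees share a time slot.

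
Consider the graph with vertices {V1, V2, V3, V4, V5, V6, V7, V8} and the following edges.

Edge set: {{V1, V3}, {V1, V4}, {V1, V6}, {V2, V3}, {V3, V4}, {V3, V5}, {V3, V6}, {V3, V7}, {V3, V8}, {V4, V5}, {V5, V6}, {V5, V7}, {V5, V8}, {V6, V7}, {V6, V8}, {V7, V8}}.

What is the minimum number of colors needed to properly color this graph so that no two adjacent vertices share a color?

V3, V5, V6, V7, V8 are mutually adjacent (a clique of size 5), so at least 5 colors are needed.
5 colors suffice: color 1 → {V3}; color 2 → {V2, V4, V6}; color 3 → {V1, V5}; color 4 → {V8}; color 5 → {V7}. Every edge joins two different colors.

5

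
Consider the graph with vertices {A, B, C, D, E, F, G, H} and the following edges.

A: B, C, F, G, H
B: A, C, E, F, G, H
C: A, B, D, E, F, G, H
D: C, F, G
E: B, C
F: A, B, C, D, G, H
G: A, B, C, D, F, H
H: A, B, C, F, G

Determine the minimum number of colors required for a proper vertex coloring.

6

A, B, C, F, G, H form a clique, so at least 6 colors are needed.
One proper 6-coloring: A=5, B=2, C=1, D=2, E=3, F=4, G=3, H=6. Each edge has distinct colors on its endpoints.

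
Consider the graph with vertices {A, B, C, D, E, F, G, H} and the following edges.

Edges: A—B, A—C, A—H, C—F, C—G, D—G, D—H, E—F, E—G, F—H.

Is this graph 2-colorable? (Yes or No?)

No

The cycle D-H-A-C-G-D has odd length 5, so it cannot be 2-colored; at least 3 colors are needed.
So 2 colors are not enough.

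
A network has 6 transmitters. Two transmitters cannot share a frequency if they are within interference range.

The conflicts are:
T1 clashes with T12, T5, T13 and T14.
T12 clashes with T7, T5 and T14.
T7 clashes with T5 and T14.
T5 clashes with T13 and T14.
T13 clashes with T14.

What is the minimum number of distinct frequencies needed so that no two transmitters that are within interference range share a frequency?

T1, T5, T13, T14 are mutually in conflict, so at least 4 frequencies are needed.
A valid assignment using 4 frequencies: T1=4, T12=3, T7=4, T5=2, T13=3, T14=1. Each listed conflict is separated.

4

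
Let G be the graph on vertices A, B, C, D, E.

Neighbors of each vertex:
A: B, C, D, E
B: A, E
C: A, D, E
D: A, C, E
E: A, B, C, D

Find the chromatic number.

4

A, C, D, E are mutually adjacent (a clique of size 4), so at least 4 colors are needed.
4 colors suffice: color 1 → {A}; color 2 → {E}; color 3 → {B, D}; color 4 → {C}. Every edge joins two different colors.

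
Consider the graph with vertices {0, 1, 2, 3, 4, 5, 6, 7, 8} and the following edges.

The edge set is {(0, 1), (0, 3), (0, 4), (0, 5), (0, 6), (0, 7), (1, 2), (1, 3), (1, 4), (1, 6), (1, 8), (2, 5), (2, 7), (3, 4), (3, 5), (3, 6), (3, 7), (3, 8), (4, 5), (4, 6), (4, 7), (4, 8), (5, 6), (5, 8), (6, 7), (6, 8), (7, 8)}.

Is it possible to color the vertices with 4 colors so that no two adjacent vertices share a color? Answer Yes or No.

1, 3, 4, 6, 8 are pairwise adjacent (a clique of size 5), so at least 5 colors are needed.
So 4 colors are not enough.

No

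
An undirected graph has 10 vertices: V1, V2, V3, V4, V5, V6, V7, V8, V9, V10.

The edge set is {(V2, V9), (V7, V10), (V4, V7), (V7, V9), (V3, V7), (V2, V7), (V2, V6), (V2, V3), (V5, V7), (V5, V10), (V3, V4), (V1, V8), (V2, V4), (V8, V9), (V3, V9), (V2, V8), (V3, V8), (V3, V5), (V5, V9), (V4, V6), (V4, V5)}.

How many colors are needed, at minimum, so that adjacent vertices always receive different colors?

4

V3, V5, V7, V9 are pairwise adjacent (a clique of size 4), so at least 4 colors are needed.
4 colors suffice: color 1 → {V1, V2, V5}; color 2 → {V6, V7, V8}; color 3 → {V3, V10}; color 4 → {V4, V9}. Each edge has distinct colors on its endpoints.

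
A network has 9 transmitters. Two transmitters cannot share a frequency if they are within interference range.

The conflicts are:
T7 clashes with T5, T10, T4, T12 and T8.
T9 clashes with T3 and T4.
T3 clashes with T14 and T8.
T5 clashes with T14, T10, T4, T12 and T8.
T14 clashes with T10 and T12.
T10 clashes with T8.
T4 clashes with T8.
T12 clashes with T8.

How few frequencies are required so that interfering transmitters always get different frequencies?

4

T7, T5, T12, T8 pairwise conflict, so at least 4 frequencies are needed.
4 frequencies suffice: frequency 1 → {T9, T14, T8}; frequency 2 → {T3, T5}; frequency 3 → {T7}; frequency 4 → {T10, T4, T12}. No two conflicting transmitters share a frequency.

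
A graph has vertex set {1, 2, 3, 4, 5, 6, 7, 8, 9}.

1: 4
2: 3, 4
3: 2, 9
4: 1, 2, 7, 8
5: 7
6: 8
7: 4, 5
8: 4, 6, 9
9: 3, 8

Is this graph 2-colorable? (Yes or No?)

The cycle 2-3-9-8-4-2 has odd length 5, so it cannot be 2-colored; at least 3 colors are needed.
So 2 colors are not enough.

No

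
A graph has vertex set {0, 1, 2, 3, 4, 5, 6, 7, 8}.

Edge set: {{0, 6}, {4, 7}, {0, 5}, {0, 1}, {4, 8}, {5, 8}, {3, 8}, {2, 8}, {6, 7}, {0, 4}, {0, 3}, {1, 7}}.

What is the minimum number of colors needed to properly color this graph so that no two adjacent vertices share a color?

2

4 and 8 are adjacent, so at least 2 colors are needed.
One proper 2-coloring: 0=red, 1=blue, 2=blue, 3=blue, 4=blue, 5=blue, 6=blue, 7=red, 8=red. No two adjacent vertices share a color.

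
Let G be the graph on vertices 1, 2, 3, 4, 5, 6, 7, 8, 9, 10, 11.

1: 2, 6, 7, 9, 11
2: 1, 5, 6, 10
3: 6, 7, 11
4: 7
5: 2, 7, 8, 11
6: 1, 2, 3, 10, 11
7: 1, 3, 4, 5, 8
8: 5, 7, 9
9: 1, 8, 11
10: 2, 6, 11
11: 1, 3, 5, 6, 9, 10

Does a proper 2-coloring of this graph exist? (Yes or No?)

No

5, 7, 8 form a triangle, so at least 3 colors are needed.
So 2 colors are not enough.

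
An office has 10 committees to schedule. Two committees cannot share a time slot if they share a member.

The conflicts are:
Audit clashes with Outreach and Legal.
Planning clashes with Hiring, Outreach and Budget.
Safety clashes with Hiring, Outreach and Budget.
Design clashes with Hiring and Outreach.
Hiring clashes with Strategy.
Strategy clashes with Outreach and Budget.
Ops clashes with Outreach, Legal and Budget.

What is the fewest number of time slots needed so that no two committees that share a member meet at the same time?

2

Safety and Budget conflict, so at least 2 time slots are needed.
2 time slots suffice: time slot 1 → {Hiring, Outreach, Legal, Budget}; time slot 2 → {Audit, Planning, Safety, Design, Strategy, Ops}. Each listed conflict is separated.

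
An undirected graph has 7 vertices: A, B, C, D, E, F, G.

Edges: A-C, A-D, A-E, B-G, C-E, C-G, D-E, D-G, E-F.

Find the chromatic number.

A, C, E are mutually adjacent, so at least 3 colors are needed.
3 colors suffice: color 1 → {E, G}; color 2 → {A, B, F}; color 3 → {C, D}. No two adjacent vertices share a color.

3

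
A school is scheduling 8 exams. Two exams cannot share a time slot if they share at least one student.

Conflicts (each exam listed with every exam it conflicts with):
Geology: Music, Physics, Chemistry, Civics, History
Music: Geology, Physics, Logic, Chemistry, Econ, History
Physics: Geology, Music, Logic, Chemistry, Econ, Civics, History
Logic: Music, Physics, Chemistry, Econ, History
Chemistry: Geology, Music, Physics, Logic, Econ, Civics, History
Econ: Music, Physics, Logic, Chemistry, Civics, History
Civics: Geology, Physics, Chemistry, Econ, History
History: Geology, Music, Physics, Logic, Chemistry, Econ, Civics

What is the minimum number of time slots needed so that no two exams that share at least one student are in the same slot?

Music, Physics, Logic, Chemistry, Econ, History all conflict with each other, so at least 6 time slots are needed.
6 time slots suffice: Geology=4, Music=5, Physics=1, Logic=6, Chemistry=3, Econ=4, Civics=5, History=2. Every pair that conflicts lands in different time slots.

6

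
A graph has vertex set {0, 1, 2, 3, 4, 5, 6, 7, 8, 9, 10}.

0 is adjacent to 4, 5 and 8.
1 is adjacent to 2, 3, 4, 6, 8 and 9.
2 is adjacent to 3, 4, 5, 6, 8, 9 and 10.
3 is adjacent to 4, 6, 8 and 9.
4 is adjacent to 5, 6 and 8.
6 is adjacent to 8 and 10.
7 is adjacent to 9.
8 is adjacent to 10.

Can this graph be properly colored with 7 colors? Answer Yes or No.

Yes

The chromatic number is 6. 1, 2, 3, 4, 6, 8 are mutually adjacent (a clique of size 6), so at least 6 colors are needed.
6 colors suffice: color a → {0, 2, 7}; color b → {5, 8, 9}; color c → {4, 10}; color d → {3}; color e → {1}; color f → {6}.
Since 7 ≥ 6, a proper 7-coloring certainly exists.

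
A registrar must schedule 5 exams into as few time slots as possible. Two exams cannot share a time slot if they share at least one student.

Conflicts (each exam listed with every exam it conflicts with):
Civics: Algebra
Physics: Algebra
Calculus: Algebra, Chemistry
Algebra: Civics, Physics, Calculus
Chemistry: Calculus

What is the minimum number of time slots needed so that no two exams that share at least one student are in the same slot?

Calculus and Chemistry conflict, so at least 2 time slots are needed.
2 time slots suffice: Civics=2, Physics=2, Calculus=2, Algebra=1, Chemistry=1. Every pair that conflicts lands in different time slots.

2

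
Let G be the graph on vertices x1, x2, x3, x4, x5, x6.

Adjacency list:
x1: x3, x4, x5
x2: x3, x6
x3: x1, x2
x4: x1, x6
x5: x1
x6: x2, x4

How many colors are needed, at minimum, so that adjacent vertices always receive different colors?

The cycle x2-x6-x4-x1-x3-x2 has odd length 5, so it cannot be 2-colored; at least 3 colors are needed.
3 colors suffice: color 1 → {x1, x6}; color 2 → {x3, x4, x5}; color 3 → {x2}. Each edge has distinct colors on its endpoints.

3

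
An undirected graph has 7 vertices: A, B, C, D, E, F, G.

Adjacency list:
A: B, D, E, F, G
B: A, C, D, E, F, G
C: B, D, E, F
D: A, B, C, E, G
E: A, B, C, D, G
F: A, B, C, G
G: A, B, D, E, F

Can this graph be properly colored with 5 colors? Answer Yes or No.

The chromatic number is 5. A, B, D, E, G form a clique, so at least 5 colors are needed.
A valid assignment using 5 colors: A=4, B=1, C=4, D=2, E=3, F=2, G=5.
That is already a proper 5-coloring.

Yes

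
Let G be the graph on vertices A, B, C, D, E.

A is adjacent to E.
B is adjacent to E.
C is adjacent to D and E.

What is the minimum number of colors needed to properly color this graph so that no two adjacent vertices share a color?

C and D are adjacent, so at least 2 colors are needed.
2 colors suffice: A=blue, B=blue, C=blue, D=red, E=red. Each edge has distinct colors on its endpoints.

2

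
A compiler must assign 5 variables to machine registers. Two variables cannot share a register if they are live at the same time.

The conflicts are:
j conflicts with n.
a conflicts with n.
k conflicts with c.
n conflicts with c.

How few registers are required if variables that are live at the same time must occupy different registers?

2

k and c conflict, so at least 2 registers are needed.
2 registers suffice: j=2, a=2, k=1, n=1, c=2. Each listed conflict is separated.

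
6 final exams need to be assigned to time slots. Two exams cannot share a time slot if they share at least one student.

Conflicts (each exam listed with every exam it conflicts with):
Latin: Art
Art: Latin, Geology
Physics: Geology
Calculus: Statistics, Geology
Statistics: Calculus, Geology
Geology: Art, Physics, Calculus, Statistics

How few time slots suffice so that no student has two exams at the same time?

3

Calculus, Statistics, Geology pairwise conflict, so at least 3 time slots are needed.
Using 3 time slots: Latin=1, Art=2, Physics=2, Calculus=2, Statistics=3, Geology=1. Each listed conflict is separated.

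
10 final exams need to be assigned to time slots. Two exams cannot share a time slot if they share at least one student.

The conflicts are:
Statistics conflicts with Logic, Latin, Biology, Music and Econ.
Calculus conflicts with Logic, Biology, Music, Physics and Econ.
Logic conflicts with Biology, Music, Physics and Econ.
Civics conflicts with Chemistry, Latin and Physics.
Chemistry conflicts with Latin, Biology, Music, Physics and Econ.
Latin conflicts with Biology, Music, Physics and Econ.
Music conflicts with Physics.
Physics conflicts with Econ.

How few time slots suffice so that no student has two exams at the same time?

Chemistry, Latin, Music, Physics are mutually in conflict, so at least 4 time slots are needed.
4 time slots suffice: Statistics=2, Calculus=4, Logic=1, Civics=3, Chemistry=4, Latin=1, Biology=3, Music=3, Physics=2, Econ=3. Every pair that conflicts lands in different time slots.

4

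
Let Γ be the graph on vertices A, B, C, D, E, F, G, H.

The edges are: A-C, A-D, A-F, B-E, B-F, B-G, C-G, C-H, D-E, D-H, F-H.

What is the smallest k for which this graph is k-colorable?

3

The cycle H-C-G-B-F-H has odd length 5, so it cannot be 2-colored; at least 3 colors are needed.
3 colors suffice: A=blue, B=blue, C=red, D=red, E=green, F=red, G=green, H=blue. Each edge has distinct colors on its endpoints.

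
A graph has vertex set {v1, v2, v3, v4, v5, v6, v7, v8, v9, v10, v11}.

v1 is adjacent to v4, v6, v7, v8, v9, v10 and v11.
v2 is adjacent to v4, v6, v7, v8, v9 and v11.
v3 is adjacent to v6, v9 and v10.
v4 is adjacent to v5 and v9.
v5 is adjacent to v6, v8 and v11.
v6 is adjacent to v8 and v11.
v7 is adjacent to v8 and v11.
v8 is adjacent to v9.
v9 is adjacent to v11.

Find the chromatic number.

3

v5, v6, v8 form a triangle, so at least 3 colors are needed.
3 colors suffice: color 1 → {v1, v2, v3, v5}; color 2 → {v6, v7, v9, v10}; color 3 → {v4, v8, v11}. No two adjacent vertices share a color.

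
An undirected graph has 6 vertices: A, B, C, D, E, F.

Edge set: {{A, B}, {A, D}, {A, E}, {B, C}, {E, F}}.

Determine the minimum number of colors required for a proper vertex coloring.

2

E and F are adjacent, so at least 2 colors are needed.
2 colors suffice: color red → {A, C, F}; color blue → {B, D, E}. No two adjacent vertices share a color.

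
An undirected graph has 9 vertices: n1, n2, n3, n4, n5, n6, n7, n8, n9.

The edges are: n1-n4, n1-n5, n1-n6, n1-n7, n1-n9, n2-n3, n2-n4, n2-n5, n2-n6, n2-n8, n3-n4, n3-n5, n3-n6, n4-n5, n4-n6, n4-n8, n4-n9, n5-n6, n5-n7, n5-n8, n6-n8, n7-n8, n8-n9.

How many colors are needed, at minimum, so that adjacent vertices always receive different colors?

n2, n4, n5, n6, n8 are pairwise adjacent (a clique of size 5), so at least 5 colors are needed.
5 colors suffice: color 1 → {n5, n9}; color 2 → {n4, n7}; color 3 → {n6}; color 4 → {n1, n3, n8}; color 5 → {n2}. Every edge joins two different colors.

5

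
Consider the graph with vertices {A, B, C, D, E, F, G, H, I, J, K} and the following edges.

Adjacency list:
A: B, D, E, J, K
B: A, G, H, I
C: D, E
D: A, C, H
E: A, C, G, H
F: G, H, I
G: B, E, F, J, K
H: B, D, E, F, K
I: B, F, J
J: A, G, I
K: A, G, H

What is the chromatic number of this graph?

2

G and J are adjacent, so at least 2 colors are needed.
A valid assignment using 2 colors: A=1, B=2, C=1, D=2, E=2, F=2, G=1, H=1, I=1, J=2, K=2. No two adjacent vertices share a color.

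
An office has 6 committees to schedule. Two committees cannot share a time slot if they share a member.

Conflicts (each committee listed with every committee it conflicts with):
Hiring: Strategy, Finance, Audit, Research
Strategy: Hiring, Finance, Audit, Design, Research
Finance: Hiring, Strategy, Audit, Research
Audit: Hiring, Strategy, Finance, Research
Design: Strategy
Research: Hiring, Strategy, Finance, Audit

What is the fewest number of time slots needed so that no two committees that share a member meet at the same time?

Hiring, Strategy, Finance, Audit, Research all conflict with each other, so at least 5 time slots are needed.
A valid assignment using 5 time slots: Hiring=2, Strategy=1, Finance=5, Audit=4, Design=2, Research=3. Each listed conflict is separated.

5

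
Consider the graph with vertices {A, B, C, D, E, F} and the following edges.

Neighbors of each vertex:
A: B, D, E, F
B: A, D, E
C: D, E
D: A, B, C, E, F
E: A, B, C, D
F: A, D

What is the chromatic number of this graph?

4

A, B, D, E are mutually adjacent (a clique of size 4), so at least 4 colors are needed.
4 colors suffice: color 1 → {D}; color 2 → {A, C}; color 3 → {E, F}; color 4 → {B}. Each edge has distinct colors on its endpoints.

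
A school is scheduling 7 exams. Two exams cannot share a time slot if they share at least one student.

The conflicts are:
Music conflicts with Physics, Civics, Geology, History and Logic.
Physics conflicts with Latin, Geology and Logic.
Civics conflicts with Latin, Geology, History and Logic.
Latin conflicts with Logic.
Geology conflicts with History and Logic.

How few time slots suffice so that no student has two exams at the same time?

4

Music, Physics, Geology, Logic are mutually in conflict, so at least 4 time slots are needed.
A valid assignment using 4 time slots: Music=3, Physics=2, Civics=2, Latin=1, Geology=1, History=4, Logic=4. No two conflicting exams share a time slot.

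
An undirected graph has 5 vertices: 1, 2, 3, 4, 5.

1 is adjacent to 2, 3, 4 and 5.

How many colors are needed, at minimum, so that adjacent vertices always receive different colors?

1 and 2 are adjacent, so at least 2 colors are needed.
2 colors suffice: 1=a, 2=b, 3=b, 4=b, 5=b. Every edge joins two different colors.

2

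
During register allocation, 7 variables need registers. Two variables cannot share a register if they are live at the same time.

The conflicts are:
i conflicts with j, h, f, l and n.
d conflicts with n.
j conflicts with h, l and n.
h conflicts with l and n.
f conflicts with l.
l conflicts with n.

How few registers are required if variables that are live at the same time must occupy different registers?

i, j, h, l, n all conflict with each other, so at least 5 registers are needed.
5 registers suffice: register 1 → {d, l}; register 2 → {f, n}; register 3 → {i}; register 4 → {h}; register 5 → {j}. Each listed conflict is separated.

5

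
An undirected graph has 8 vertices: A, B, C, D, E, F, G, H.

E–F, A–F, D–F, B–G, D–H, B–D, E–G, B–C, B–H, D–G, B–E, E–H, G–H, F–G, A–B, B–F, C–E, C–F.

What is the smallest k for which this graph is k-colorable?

4

B, C, E, F form a clique, so at least 4 colors are needed.
One proper 4-coloring: A=green, B=red, C=green, D=yellow, E=yellow, F=blue, G=green, H=blue. Each edge has distinct colors on its endpoints.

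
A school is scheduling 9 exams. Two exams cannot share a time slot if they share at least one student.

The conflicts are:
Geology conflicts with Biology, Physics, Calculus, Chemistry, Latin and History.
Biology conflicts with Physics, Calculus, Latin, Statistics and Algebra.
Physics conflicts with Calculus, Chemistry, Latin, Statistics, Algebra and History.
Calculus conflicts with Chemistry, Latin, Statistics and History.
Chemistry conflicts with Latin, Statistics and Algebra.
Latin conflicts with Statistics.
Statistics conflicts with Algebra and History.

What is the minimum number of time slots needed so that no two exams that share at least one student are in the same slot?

Physics, Calculus, Chemistry, Latin, Statistics all conflict with each other, so at least 5 time slots are needed.
5 time slots suffice: Geology=3, Biology=4, Physics=1, Calculus=2, Chemistry=4, Latin=5, Statistics=3, Algebra=2, History=4. No two conflicting exams share a time slot.

5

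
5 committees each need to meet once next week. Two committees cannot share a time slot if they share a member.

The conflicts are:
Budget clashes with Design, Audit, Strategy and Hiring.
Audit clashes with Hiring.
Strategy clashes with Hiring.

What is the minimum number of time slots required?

3

Budget, Strategy, Hiring pairwise conflict, so at least 3 time slots are needed.
Using 3 time slots: Budget=1, Design=2, Audit=3, Strategy=3, Hiring=2. Every pair that conflicts lands in different time slots.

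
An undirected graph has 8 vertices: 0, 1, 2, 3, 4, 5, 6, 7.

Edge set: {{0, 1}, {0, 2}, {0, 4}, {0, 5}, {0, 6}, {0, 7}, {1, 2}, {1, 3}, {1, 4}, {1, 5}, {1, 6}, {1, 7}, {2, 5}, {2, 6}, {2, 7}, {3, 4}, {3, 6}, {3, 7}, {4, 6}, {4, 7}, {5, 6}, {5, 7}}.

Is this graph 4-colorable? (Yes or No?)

0, 1, 2, 5, 7 are mutually adjacent (a clique of size 5), so at least 5 colors are needed.
So 4 colors are not enough.

No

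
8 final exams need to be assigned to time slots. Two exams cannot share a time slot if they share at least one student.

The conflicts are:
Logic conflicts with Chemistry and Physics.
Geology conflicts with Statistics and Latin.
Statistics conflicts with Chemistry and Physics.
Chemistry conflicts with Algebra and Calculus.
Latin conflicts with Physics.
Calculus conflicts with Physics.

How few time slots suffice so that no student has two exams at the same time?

Geology and Statistics conflict, so at least 2 time slots are needed.
2 time slots suffice: Logic=2, Geology=1, Statistics=2, Chemistry=1, Algebra=2, Latin=2, Calculus=2, Physics=1. Every pair that conflicts lands in different time slots.

2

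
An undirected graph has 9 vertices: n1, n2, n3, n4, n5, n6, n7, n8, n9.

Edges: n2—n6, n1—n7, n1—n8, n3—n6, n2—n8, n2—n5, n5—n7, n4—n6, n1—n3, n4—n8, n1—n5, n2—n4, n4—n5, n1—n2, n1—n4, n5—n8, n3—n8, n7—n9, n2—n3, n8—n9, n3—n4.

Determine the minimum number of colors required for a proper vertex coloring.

n1, n2, n4, n5, n8 are mutually adjacent (a clique of size 5), so at least 5 colors are needed.
5 colors suffice: color red → {n4, n7}; color blue → {n6, n8}; color green → {n1, n9}; color yellow → {n2}; color purple → {n3, n5}. Every edge joins two different colors.

5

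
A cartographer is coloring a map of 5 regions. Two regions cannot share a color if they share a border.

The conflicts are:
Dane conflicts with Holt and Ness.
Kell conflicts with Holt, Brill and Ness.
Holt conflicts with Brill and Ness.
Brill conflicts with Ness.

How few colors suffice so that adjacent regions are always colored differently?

Kell, Holt, Brill, Ness pairwise conflict, so at least 4 colors are needed.
4 colors suffice: color 1 → {Ness}; color 2 → {Holt}; color 3 → {Dane, Kell}; color 4 → {Brill}. No two conflicting regions share a color.

4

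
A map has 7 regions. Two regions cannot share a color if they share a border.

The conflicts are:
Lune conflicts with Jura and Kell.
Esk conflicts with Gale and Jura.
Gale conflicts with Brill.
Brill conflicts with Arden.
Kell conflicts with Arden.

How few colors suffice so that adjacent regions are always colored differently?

The cycle Esk-Jura-Lune-Kell-Arden-Brill-Gale-Esk has odd length 7, so it cannot be 2-colored; at least 3 colors are needed.
A valid assignment using 3 colors: Lune=2, Esk=3, Gale=2, Jura=1, Brill=1, Kell=1, Arden=2. Every pair that conflicts lands in different colors.

3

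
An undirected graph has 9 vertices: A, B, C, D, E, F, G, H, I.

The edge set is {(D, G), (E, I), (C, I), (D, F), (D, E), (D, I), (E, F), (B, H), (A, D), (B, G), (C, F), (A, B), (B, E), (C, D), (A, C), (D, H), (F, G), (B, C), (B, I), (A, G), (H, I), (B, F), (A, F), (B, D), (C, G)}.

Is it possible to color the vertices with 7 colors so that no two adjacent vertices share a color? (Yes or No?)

The chromatic number is 6. A, B, C, D, F, G form a clique, so at least 6 colors are needed.
6 colors suffice: color 1 → {B}; color 2 → {D}; color 3 → {F, I}; color 4 → {C, E, H}; color 5 → {A}; color 6 → {G}.
Since 7 ≥ 6, a proper 7-coloring certainly exists.

Yes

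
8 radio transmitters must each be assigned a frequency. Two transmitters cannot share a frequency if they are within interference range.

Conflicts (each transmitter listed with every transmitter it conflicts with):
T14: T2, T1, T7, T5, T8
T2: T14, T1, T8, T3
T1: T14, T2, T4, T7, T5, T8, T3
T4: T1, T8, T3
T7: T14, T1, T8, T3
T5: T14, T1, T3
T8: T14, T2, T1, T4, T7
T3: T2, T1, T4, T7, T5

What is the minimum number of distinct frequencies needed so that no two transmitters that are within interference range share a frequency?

4

T14, T1, T7, T8 pairwise conflict, so at least 4 frequencies are needed.
4 frequencies suffice: frequency 1 → {T1}; frequency 2 → {T14, T3}; frequency 3 → {T5, T8}; frequency 4 → {T2, T4, T7}. Every pair that conflicts lands in different frequencies.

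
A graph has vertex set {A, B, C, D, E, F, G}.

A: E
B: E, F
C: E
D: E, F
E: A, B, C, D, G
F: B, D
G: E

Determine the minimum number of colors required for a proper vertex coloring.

2

D and E are adjacent, so at least 2 colors are needed.
2 colors suffice: color 1 → {E, F}; color 2 → {A, B, C, D, G}. No two adjacent vertices share a color.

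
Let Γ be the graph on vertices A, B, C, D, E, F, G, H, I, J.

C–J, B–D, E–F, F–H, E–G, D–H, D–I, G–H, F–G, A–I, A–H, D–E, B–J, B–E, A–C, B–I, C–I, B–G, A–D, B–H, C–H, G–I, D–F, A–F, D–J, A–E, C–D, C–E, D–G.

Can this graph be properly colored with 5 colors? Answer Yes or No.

Yes

The chromatic number is 4. B, D, G, H form a clique, so at least 4 colors are needed.
4 colors suffice: color red → {D}; color blue → {B, C, F}; color green → {E, H, I, J}; color yellow → {A, G}.
Since 5 ≥ 4, a proper 5-coloring certainly exists.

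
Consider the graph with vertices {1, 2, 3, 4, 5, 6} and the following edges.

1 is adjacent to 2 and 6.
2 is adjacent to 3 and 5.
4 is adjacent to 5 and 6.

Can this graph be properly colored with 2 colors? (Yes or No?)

No

The cycle 2-5-4-6-1-2 has odd length 5, so it cannot be 2-colored; at least 3 colors are needed.
So 2 colors are not enough.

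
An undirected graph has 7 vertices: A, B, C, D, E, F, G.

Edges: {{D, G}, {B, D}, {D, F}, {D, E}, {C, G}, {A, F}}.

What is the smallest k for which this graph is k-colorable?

D and G are adjacent, so at least 2 colors are needed.
A valid assignment using 2 colors: A=1, B=2, C=1, D=1, E=2, F=2, G=2. No two adjacent vertices share a color.

2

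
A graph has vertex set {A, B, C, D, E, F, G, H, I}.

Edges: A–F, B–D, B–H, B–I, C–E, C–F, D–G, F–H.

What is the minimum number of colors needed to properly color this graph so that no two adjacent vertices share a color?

2

C and F are adjacent, so at least 2 colors are needed.
A valid assignment using 2 colors: A=2, B=1, C=2, D=2, E=1, F=1, G=1, H=2, I=2. Every edge joins two different colors.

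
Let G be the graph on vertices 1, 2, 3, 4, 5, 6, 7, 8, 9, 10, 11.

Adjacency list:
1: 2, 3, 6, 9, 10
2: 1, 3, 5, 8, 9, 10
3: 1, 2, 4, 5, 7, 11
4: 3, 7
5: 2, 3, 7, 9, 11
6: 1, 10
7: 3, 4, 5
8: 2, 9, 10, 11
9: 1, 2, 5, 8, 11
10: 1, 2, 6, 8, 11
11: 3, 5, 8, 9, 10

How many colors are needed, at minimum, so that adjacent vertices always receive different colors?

3

3, 5, 11 are pairwise adjacent, so at least 3 colors are needed.
A valid assignment using 3 colors: 1=green, 2=blue, 3=red, 4=green, 5=green, 6=blue, 7=blue, 8=green, 9=red, 10=red, 11=blue. No two adjacent vertices share a color.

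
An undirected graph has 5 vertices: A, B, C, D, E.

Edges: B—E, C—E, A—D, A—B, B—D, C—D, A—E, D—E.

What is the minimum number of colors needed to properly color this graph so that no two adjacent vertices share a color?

A, B, D, E are pairwise adjacent (a clique of size 4), so at least 4 colors are needed.
4 colors suffice: color red → {D}; color blue → {E}; color green → {A, C}; color yellow → {B}. Each edge has distinct colors on its endpoints.

4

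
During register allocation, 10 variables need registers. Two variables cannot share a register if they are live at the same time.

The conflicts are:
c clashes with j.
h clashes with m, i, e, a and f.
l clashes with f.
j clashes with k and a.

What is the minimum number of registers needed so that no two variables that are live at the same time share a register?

h and m conflict, so at least 2 registers are needed.
2 registers suffice: register 1 → {h, l, j}; register 2 → {c, m, i, e, k, a, f}. No two conflicting variables share a register.

2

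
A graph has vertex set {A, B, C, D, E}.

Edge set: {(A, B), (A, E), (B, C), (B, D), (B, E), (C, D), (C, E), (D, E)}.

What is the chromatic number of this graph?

4

B, C, D, E form a clique, so at least 4 colors are needed.
4 colors suffice: color red → {B}; color blue → {E}; color green → {A, D}; color yellow → {C}. No two adjacent vertices share a color.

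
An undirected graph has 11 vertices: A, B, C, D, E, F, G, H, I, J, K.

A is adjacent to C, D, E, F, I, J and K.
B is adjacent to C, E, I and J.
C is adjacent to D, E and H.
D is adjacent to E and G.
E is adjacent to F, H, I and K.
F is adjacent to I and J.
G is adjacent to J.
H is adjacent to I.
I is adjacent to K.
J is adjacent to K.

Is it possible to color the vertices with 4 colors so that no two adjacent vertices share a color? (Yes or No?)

The chromatic number is 4. A, C, D, E are mutually adjacent (a clique of size 4), so at least 4 colors are needed.
4 colors suffice: color 1 → {E, J}; color 2 → {A, B, G, H}; color 3 → {C, I}; color 4 → {D, F, K}.
That is already a proper 4-coloring.

Yes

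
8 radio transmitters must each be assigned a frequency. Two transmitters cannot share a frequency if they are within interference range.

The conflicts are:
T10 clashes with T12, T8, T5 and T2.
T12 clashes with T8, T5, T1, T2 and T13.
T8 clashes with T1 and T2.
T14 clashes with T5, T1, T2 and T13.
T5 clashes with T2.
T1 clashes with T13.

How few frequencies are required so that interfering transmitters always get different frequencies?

T10, T12, T5, T2 are mutually in conflict, so at least 4 frequencies are needed.
4 frequencies suffice: frequency 1 → {T12, T14}; frequency 2 → {T1, T2}; frequency 3 → {T8, T5, T13}; frequency 4 → {T10}. No two conflicting transmitters share a frequency.

4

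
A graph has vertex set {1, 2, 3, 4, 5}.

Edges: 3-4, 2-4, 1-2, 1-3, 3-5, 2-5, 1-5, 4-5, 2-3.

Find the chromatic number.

1, 2, 3, 5 form a clique, so at least 4 colors are needed.
One proper 4-coloring: 1=yellow, 2=red, 3=blue, 4=yellow, 5=green. No two adjacent vertices share a color.

4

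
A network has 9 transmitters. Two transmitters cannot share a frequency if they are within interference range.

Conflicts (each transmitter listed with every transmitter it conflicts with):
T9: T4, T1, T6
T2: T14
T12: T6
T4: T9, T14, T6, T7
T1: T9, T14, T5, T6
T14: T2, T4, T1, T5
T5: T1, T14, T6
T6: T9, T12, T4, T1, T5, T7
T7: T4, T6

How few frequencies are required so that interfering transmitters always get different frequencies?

3

T4, T6, T7 are mutually in conflict, so at least 3 frequencies are needed.
3 frequencies suffice: frequency 1 → {T14, T6}; frequency 2 → {T2, T12, T4, T1}; frequency 3 → {T9, T5, T7}. Every pair that conflicts lands in different frequencies.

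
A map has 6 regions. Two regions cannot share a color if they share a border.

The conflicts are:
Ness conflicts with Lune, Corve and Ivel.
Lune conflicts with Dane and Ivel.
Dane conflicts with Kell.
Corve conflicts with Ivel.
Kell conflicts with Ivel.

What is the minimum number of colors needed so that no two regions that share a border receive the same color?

Ness, Corve, Ivel all conflict with each other, so at least 3 colors are needed.
3 colors suffice: color 1 → {Dane, Ivel}; color 2 → {Lune, Corve, Kell}; color 3 → {Ness}. No two conflicting regions share a color.

3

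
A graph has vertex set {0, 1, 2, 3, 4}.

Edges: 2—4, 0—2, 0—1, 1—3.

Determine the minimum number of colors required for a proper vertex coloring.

2

0 and 1 are adjacent, so at least 2 colors are needed.
2 colors suffice: color red → {0, 3, 4}; color blue → {1, 2}. No two adjacent vertices share a color.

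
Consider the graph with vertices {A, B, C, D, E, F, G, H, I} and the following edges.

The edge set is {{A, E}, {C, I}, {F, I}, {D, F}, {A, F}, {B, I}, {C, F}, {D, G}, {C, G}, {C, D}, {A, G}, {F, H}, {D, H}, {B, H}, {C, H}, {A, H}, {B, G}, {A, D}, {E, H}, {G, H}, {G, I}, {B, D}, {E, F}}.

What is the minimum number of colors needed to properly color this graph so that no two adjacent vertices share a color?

A, E, F, H are mutually adjacent (a clique of size 4), so at least 4 colors are needed.
One proper 4-coloring: A=4, B=4, C=4, D=2, E=2, F=3, G=3, H=1, I=1. Each edge has distinct colors on its endpoints.

4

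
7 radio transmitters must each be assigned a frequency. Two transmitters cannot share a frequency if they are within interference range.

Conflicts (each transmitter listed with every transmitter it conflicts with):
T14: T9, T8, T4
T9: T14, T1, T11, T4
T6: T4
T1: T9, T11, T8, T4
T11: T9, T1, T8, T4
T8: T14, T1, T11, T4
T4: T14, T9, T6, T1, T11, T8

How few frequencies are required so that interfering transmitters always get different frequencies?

T9, T1, T11, T4 pairwise conflict, so at least 4 frequencies are needed.
4 frequencies suffice: frequency 1 → {T4}; frequency 2 → {T9, T6, T8}; frequency 3 → {T14, T11}; frequency 4 → {T1}. No two conflicting transmitters share a frequency.

4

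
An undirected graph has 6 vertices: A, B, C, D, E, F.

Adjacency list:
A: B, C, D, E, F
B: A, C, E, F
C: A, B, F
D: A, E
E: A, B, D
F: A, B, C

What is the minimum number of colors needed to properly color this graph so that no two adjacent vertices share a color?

A, B, C, F are mutually adjacent (a clique of size 4), so at least 4 colors are needed.
One proper 4-coloring: A=1, B=2, C=3, D=2, E=3, F=4. No two adjacent vertices share a color.

4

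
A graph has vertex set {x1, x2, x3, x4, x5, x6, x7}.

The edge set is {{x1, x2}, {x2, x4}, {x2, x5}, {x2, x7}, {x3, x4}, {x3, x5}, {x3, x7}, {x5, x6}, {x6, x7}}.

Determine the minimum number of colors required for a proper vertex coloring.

x3 and x7 are adjacent, so at least 2 colors are needed.
2 colors suffice: color 1 → {x2, x3, x6}; color 2 → {x1, x4, x5, x7}. No two adjacent vertices share a color.

2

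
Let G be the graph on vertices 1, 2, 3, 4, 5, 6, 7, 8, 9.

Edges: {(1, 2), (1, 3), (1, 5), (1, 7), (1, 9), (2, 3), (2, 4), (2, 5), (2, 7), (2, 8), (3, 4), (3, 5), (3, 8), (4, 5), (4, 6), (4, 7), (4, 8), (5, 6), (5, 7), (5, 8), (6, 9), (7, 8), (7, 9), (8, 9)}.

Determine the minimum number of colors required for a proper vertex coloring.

2, 4, 5, 7, 8 form a clique, so at least 5 colors are needed.
5 colors suffice: color red → {5, 9}; color blue → {3, 6, 7}; color green → {1, 8}; color yellow → {4}; color purple → {2}. Each edge has distinct colors on its endpoints.

5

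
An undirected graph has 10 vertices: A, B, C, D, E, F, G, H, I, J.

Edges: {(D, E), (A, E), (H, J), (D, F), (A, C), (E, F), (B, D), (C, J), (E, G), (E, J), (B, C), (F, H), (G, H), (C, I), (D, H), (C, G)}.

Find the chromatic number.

D, F, H are pairwise adjacent, so at least 3 colors are needed.
3 colors suffice: color red → {C, E, H}; color blue → {A, D, G, I, J}; color green → {B, F}. No two adjacent vertices share a color.

3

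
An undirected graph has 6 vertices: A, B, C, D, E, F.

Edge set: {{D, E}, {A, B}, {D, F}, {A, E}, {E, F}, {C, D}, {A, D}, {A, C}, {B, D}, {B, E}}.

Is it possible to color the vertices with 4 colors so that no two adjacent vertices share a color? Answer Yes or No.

The chromatic number is 4. A, B, D, E are mutually adjacent (a clique of size 4), so at least 4 colors are needed.
4 colors suffice: color 1 → {D}; color 2 → {A, F}; color 3 → {C, E}; color 4 → {B}.
That is already a proper 4-coloring.

Yes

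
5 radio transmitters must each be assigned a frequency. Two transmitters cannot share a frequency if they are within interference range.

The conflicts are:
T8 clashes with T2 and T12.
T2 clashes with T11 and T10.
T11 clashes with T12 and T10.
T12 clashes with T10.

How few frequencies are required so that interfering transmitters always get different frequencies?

T2, T11, T10 all conflict with each other, so at least 3 frequencies are needed.
A valid assignment using 3 frequencies: T8=2, T2=1, T11=3, T12=1, T10=2. Every pair that conflicts lands in different frequencies.

3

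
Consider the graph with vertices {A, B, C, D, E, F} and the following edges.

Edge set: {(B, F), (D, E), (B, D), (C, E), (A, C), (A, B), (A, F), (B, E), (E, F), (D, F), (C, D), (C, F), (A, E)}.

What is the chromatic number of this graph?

A, B, E, F are pairwise adjacent (a clique of size 4), so at least 4 colors are needed.
One proper 4-coloring: A=3, B=4, C=4, D=3, E=1, F=2. Every edge joins two different colors.

4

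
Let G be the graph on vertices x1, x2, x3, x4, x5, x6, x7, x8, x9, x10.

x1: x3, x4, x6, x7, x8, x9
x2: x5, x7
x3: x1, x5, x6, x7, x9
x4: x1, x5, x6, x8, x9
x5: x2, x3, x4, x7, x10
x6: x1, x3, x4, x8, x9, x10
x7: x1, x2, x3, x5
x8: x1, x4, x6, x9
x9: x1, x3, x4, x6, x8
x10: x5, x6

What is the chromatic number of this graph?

x1, x4, x6, x8, x9 are pairwise adjacent (a clique of size 5), so at least 5 colors are needed.
5 colors suffice: color 1 → {x5, x6}; color 2 → {x1, x2, x10}; color 3 → {x7, x9}; color 4 → {x3, x4}; color 5 → {x8}. Each edge has distinct colors on its endpoints.

5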